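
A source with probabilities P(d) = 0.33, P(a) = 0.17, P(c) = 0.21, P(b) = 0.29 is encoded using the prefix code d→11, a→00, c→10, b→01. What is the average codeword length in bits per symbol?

L̄ = Σ pᵢ·ℓᵢ = 0.33·2 + 0.17·2 + 0.21·2 + 0.29·2 = 2 bits/symbol.

2 bits/symbol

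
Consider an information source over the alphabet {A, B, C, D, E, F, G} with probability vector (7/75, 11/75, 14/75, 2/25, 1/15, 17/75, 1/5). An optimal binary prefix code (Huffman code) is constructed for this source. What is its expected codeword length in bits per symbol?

2.72 bits/symbol

Repeatedly combine the two least-probable nodes; the expected code length is the sum of the merged weights.
merge 1/15 + 2/25 → 11/75
merge 7/75 + 11/75 → 6/25
merge 11/75 + 14/75 → 1/3
merge 1/5 + 17/75 → 32/75
merge 6/25 + 1/3 → 43/75
merge 32/75 + 43/75 → 1
L = 11/75 + 6/25 + 1/3 + 32/75 + 43/75 + 1 = 68/25 = 2.72 bits/symbol.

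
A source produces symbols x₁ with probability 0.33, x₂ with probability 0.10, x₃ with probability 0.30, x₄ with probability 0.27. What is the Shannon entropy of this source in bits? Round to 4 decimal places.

1.8911 bits

H = −Σ pᵢ log₂ pᵢ.
−0.33·log₂(0.33) = 0.5278
−0.10·log₂(0.10) = 0.3322
−0.30·log₂(0.30) = 0.5211
−0.27·log₂(0.27) = 0.5100
Sum ≈ 1.8911 → 1.8911 bits.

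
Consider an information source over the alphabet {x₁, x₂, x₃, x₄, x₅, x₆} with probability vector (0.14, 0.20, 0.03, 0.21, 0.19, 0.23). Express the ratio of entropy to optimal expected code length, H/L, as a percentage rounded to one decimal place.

96.0%

Entropy H = −Σ p log₂ p ≈ 2.4290 bits.
Huffman merges: 3/100+7/50→17/100; 17/100+19/100→9/25; 1/5+21/100→41/100; 23/100+9/25→59/100; 41/100+59/100→1. L = 253/100 ≈ 2.5300.
Efficiency = H/L = 2.4290/2.5300 = 96.0%.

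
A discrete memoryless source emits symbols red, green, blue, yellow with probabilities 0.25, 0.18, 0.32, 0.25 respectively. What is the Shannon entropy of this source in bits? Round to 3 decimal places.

1.971 bits

H = −Σ pᵢ log₂ pᵢ.
−0.25·log₂(0.25) = 0.5000
−0.18·log₂(0.18) = 0.4453
−0.32·log₂(0.32) = 0.5260
−0.25·log₂(0.25) = 0.5000
Sum ≈ 1.9713 → 1.971 bits.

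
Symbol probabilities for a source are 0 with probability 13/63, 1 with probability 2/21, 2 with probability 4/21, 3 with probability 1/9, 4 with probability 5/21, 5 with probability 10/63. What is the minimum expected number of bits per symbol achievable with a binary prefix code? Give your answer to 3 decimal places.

2.556 bits/symbol

Repeatedly combine the two least-probable nodes; the expected code length is the sum of the merged weights.
merge 2/21 + 1/9 → 13/63
merge 10/63 + 4/21 → 22/63
merge 13/63 + 13/63 → 26/63
merge 5/21 + 22/63 → 37/63
merge 26/63 + 37/63 → 1
L = 13/63 + 22/63 + 26/63 + 37/63 + 1 = 23/9 ≈ 2.556 bits/symbol.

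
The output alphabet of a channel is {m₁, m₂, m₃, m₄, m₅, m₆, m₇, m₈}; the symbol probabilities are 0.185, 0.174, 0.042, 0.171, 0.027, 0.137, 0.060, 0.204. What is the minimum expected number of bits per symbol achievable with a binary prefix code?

Repeatedly combine the two least-probable nodes; the expected code length is the sum of the merged weights.
merge 27/1000 + 21/500 → 69/1000
merge 3/50 + 69/1000 → 129/1000
merge 129/1000 + 137/1000 → 133/500
merge 171/1000 + 87/500 → 69/200
merge 37/200 + 51/250 → 389/1000
merge 133/500 + 69/200 → 611/1000
merge 389/1000 + 611/1000 → 1
L = 69/1000 + 129/1000 + 133/500 + 69/200 + 389/1000 + 611/1000 + 1 = 2809/1000 = 2.809 bits/symbol.

2.809 bits/symbol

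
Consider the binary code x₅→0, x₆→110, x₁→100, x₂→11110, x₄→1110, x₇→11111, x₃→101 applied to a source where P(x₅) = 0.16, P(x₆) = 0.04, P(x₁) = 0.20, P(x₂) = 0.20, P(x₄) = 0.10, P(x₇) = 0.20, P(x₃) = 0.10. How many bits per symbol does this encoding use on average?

L̄ = Σ pᵢ·ℓᵢ = 0.16·1 + 0.04·3 + 0.20·3 + 0.20·5 + 0.10·4 + 0.20·5 + 0.10·3 = 3.58 bits/symbol.

3.58 bits/symbol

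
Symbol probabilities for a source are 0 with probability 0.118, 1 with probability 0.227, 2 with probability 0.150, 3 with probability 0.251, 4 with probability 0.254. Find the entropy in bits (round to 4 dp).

H = −Σ pᵢ log₂ pᵢ.
−0.118·log₂(0.118) = 0.3638
−0.227·log₂(0.227) = 0.4856
−0.150·log₂(0.150) = 0.4105
−0.251·log₂(0.251) = 0.5006
−0.254·log₂(0.254) = 0.5022
Sum ≈ 2.2627 → 2.2627 bits.

2.2627 bits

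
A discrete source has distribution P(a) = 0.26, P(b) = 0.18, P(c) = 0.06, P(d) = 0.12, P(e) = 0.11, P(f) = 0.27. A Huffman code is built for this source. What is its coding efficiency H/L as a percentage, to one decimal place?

98.4%

Entropy H = −Σ p log₂ p ≈ 2.4215 bits.
Huffman merges: 3/50+11/100→17/100; 3/25+17/100→29/100; 9/50+13/50→11/25; 27/100+29/100→14/25; 11/25+14/25→1. L = 123/50 ≈ 2.4600.
Efficiency = H/L = 2.4215/2.4600 = 98.4%.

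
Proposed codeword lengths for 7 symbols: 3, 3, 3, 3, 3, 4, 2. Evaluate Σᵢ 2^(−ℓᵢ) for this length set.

0.9375

With common denominator 2^4 = 16: Σ 2^(−ℓᵢ) = 2/16 + 2/16 + 2/16 + 2/16 + 2/16 + 1/16 + 4/16 = 15/16 = 0.9375.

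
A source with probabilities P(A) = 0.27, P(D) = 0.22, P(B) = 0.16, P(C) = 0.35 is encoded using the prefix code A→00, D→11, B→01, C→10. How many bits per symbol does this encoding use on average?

2 bits/symbol

L̄ = Σ pᵢ·ℓᵢ = 0.27·2 + 0.22·2 + 0.16·2 + 0.35·2 = 2 bits/symbol.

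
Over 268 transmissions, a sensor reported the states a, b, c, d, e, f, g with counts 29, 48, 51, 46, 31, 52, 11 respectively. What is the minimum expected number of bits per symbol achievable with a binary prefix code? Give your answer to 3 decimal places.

2.765 bits/symbol

Probabilities are the counts divided by 268.
Repeatedly combine the two least-probable nodes; the expected code length is the sum of the merged weights.
merge 11/268 + 29/268 → 10/67
merge 31/268 + 10/67 → 71/268
merge 23/134 + 12/67 → 47/134
merge 51/268 + 13/67 → 103/268
merge 71/268 + 47/134 → 165/268
merge 103/268 + 165/268 → 1
L = 10/67 + 71/268 + 47/134 + 103/268 + 165/268 + 1 = 741/268 ≈ 2.765 bits/symbol.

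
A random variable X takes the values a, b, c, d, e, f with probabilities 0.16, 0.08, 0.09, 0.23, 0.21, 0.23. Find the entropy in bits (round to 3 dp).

H = −Σ pᵢ log₂ pᵢ.
−0.16·log₂(0.16) = 0.4230
−0.08·log₂(0.08) = 0.2915
−0.09·log₂(0.09) = 0.3127
−0.23·log₂(0.23) = 0.4877
−0.21·log₂(0.21) = 0.4728
−0.23·log₂(0.23) = 0.4877
Sum ≈ 2.4753 → 2.475 bits.

2.475 bits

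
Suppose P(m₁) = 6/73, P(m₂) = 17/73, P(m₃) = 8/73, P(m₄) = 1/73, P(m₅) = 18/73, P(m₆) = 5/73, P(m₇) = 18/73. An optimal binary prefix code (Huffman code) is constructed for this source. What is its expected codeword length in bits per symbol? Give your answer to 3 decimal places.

2.521 bits/symbol

Repeatedly combine the two least-probable nodes; the expected code length is the sum of the merged weights.
merge 1/73 + 5/73 → 6/73
merge 6/73 + 6/73 → 12/73
merge 8/73 + 12/73 → 20/73
merge 17/73 + 18/73 → 35/73
merge 18/73 + 20/73 → 38/73
merge 35/73 + 38/73 → 1
L = 6/73 + 12/73 + 20/73 + 35/73 + 38/73 + 1 = 184/73 ≈ 2.521 bits/symbol.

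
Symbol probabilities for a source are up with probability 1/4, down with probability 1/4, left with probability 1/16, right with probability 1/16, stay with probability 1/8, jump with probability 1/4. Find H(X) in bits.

Each probability is a power of 1/2, so log₂(1/p) is an integer.
H = Σ p·log₂(1/p) = 1/4·2 + 1/4·2 + 1/16·4 + 1/16·4 + 1/8·3 + 1/4·2 = 2.375 bits.

2.375 bits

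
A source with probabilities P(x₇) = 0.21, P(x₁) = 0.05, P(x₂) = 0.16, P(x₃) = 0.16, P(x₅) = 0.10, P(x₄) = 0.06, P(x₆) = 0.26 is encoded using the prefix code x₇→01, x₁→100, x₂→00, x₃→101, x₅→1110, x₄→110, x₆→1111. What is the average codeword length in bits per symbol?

L̄ = Σ pᵢ·ℓᵢ = 0.21·2 + 0.05·3 + 0.16·2 + 0.16·3 + 0.10·4 + 0.06·3 + 0.26·4 = 2.99 bits/symbol.

2.99 bits/symbol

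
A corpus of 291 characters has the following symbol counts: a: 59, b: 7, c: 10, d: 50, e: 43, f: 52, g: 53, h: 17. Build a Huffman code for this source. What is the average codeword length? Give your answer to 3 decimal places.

Probabilities are the counts divided by 291.
Repeatedly combine the two least-probable nodes; the expected code length is the sum of the merged weights.
merge 7/291 + 10/291 → 17/291
merge 17/291 + 17/291 → 34/291
merge 34/291 + 43/291 → 77/291
merge 50/291 + 52/291 → 34/97
merge 53/291 + 59/291 → 112/291
merge 77/291 + 34/97 → 179/291
merge 112/291 + 179/291 → 1
L = 17/291 + 34/291 + 77/291 + 34/97 + 112/291 + 179/291 + 1 = 812/291 ≈ 2.790 bits/symbol.

2.790 bits/symbol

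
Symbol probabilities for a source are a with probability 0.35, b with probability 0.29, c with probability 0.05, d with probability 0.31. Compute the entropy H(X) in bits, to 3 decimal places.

H = −Σ pᵢ log₂ pᵢ.
−0.35·log₂(0.35) = 0.5301
−0.29·log₂(0.29) = 0.5179
−0.05·log₂(0.05) = 0.2161
−0.31·log₂(0.31) = 0.5238
Sum ≈ 1.7879 → 1.788 bits.

1.788 bits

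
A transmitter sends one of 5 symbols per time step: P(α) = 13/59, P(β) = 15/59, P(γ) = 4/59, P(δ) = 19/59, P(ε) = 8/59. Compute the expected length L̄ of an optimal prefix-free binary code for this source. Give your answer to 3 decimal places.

2.203 bits/symbol

Repeatedly combine the two least-probable nodes; the expected code length is the sum of the merged weights.
merge 4/59 + 8/59 → 12/59
merge 12/59 + 13/59 → 25/59
merge 15/59 + 19/59 → 34/59
merge 25/59 + 34/59 → 1
L = 12/59 + 25/59 + 34/59 + 1 = 130/59 ≈ 2.203 bits/symbol.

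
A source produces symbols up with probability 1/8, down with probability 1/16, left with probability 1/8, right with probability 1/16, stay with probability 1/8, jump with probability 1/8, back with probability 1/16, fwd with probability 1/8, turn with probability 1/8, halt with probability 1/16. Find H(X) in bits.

3.25 bits

Each probability is a power of 1/2, so log₂(1/p) is an integer.
H = Σ p·log₂(1/p) = 1/8·3 + 1/16·4 + 1/8·3 + 1/16·4 + 1/8·3 + 1/8·3 + 1/16·4 + 1/8·3 + 1/8·3 + 1/16·4 = 3.25 bits.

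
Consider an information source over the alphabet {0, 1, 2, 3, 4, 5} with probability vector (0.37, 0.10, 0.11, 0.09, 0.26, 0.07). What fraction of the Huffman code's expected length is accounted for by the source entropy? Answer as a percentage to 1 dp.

Entropy H = −Σ p log₂ p ≈ 2.2997 bits.
Huffman merges: 7/100+9/100→4/25; 1/10+11/100→21/100; 4/25+21/100→37/100; 13/50+37/100→63/100; 37/100+63/100→1. L = 237/100 ≈ 2.3700.
Efficiency = H/L = 2.2997/2.3700 = 97.0%.

97.0%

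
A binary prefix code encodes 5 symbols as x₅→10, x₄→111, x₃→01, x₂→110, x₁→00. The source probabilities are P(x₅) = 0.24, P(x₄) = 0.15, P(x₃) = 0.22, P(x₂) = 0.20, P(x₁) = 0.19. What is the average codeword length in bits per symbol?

2.35 bits/symbol

L̄ = Σ pᵢ·ℓᵢ = 0.24·2 + 0.15·3 + 0.22·2 + 0.20·3 + 0.19·2 = 2.35 bits/symbol.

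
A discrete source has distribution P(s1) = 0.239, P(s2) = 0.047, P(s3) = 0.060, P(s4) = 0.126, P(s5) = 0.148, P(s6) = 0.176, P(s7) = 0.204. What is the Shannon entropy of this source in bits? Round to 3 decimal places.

2.638 bits

H = −Σ pᵢ log₂ pᵢ.
−0.239·log₂(0.239) = 0.4935
−0.047·log₂(0.047) = 0.2073
−0.060·log₂(0.060) = 0.2435
−0.126·log₂(0.126) = 0.3766
−0.148·log₂(0.148) = 0.4079
−0.176·log₂(0.176) = 0.4411
−0.204·log₂(0.204) = 0.4678
Sum ≈ 2.6378 → 2.638 bits.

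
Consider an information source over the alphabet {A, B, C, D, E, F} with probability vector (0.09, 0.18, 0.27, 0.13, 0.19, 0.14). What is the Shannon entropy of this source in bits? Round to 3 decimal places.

2.503 bits

H = −Σ pᵢ log₂ pᵢ.
−0.09·log₂(0.09) = 0.3127
−0.18·log₂(0.18) = 0.4453
−0.27·log₂(0.27) = 0.5100
−0.13·log₂(0.13) = 0.3826
−0.19·log₂(0.19) = 0.4552
−0.14·log₂(0.14) = 0.3971
Sum ≈ 2.5030 → 2.503 bits.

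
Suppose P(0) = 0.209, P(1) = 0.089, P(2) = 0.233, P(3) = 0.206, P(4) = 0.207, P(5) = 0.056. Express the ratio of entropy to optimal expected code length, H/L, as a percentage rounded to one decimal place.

98.0%

Entropy H = −Σ p log₂ p ≈ 2.4451 bits.
Huffman merges: 7/125+89/1000→29/200; 29/200+103/500→351/1000; 207/1000+209/1000→52/125; 233/1000+351/1000→73/125; 52/125+73/125→1. L = 312/125 ≈ 2.4960.
Efficiency = H/L = 2.4451/2.4960 = 98.0%.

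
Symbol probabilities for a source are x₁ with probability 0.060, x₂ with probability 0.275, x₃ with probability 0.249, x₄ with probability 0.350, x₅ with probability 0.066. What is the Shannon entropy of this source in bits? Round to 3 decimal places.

2.044 bits

H = −Σ pᵢ log₂ pᵢ.
−0.060·log₂(0.060) = 0.2435
−0.275·log₂(0.275) = 0.5122
−0.249·log₂(0.249) = 0.4994
−0.350·log₂(0.350) = 0.5301
−0.066·log₂(0.066) = 0.2588
Sum ≈ 2.0441 → 2.044 bits.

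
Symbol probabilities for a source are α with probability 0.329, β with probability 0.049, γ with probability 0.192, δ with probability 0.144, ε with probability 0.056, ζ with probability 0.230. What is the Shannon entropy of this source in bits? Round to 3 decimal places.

H = −Σ pᵢ log₂ pᵢ.
−0.329·log₂(0.329) = 0.5277
−0.049·log₂(0.049) = 0.2132
−0.192·log₂(0.192) = 0.4571
−0.144·log₂(0.144) = 0.4026
−0.056·log₂(0.056) = 0.2329
−0.230·log₂(0.230) = 0.4877
Sum ≈ 2.3211 → 2.321 bits.

2.321 bits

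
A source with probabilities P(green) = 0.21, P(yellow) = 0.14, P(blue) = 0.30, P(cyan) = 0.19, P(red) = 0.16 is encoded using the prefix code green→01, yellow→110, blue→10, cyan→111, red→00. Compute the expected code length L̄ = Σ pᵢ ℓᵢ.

L̄ = Σ pᵢ·ℓᵢ = 0.21·2 + 0.14·3 + 0.30·2 + 0.19·3 + 0.16·2 = 2.33 bits/symbol.

2.33 bits/symbol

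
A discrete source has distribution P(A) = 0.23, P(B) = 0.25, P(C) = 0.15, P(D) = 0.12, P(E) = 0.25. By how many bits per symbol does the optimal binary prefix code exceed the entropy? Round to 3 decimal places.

0.005 bits

Entropy H = −Σ p log₂ p ≈ 2.2653 bits.
Huffman merges: 3/25+3/20→27/100; 23/100+1/4→12/25; 1/4+27/100→13/25; 12/25+13/25→1. L = 227/100 ≈ 2.2700.
L − H = 2.2700 − 2.2653 = 0.005 bits.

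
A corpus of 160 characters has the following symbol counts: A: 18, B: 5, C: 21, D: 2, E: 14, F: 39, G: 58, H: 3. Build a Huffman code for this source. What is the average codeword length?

Probabilities are the counts divided by 160.
Repeatedly combine the two least-probable nodes; the expected code length is the sum of the merged weights.
merge 1/80 + 3/160 → 1/32
merge 1/32 + 1/32 → 1/16
merge 1/16 + 7/80 → 3/20
merge 9/80 + 21/160 → 39/160
merge 3/20 + 39/160 → 63/160
merge 39/160 + 29/80 → 97/160
merge 63/160 + 97/160 → 1
L = 1/32 + 1/16 + 3/20 + 39/160 + 63/160 + 97/160 + 1 = 199/80 = 2.4875 bits/symbol.

2.4875 bits/symbol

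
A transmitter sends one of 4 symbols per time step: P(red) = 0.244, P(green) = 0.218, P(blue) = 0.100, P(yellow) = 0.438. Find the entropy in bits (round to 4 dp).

1.8295 bits

H = −Σ pᵢ log₂ pᵢ.
−0.244·log₂(0.244) = 0.4966
−0.218·log₂(0.218) = 0.4791
−0.100·log₂(0.100) = 0.3322
−0.438·log₂(0.438) = 0.5217
Sum ≈ 1.8295 → 1.8295 bits.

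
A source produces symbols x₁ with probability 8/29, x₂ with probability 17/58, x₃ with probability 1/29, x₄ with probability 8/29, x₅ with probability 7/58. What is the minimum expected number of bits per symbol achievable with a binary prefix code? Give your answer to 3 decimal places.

Repeatedly combine the two least-probable nodes; the expected code length is the sum of the merged weights.
merge 1/29 + 7/58 → 9/58
merge 9/58 + 8/29 → 25/58
merge 8/29 + 17/58 → 33/58
merge 25/58 + 33/58 → 1
L = 9/58 + 25/58 + 33/58 + 1 = 125/58 ≈ 2.155 bits/symbol.

2.155 bits/symbol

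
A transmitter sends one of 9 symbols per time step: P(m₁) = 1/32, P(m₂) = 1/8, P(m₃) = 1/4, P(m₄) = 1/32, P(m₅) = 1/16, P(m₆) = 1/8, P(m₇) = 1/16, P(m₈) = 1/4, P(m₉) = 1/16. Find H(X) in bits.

Each probability is a power of 1/2, so log₂(1/p) is an integer.
H = Σ p·log₂(1/p) = 1/32·5 + 1/8·3 + 1/4·2 + 1/32·5 + 1/16·4 + 1/8·3 + 1/16·4 + 1/4·2 + 1/16·4 = 2.8125 bits.

2.8125 bits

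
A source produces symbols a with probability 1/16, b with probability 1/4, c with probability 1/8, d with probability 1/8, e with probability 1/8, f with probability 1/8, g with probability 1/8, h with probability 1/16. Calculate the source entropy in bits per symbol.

2.875 bits

Each probability is a power of 1/2, so log₂(1/p) is an integer.
H = Σ p·log₂(1/p) = 1/16·4 + 1/4·2 + 1/8·3 + 1/8·3 + 1/8·3 + 1/8·3 + 1/8·3 + 1/16·4 = 2.875 bits.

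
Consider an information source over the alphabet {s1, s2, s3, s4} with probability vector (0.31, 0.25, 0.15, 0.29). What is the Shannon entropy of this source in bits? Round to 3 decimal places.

H = −Σ pᵢ log₂ pᵢ.
−0.31·log₂(0.31) = 0.5238
−0.25·log₂(0.25) = 0.5000
−0.15·log₂(0.15) = 0.4105
−0.29·log₂(0.29) = 0.5179
Sum ≈ 1.9522 → 1.952 bits.

1.952 bits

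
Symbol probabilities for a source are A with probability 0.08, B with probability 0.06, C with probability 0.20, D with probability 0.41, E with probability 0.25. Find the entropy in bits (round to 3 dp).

H = −Σ pᵢ log₂ pᵢ.
−0.08·log₂(0.08) = 0.2915
−0.06·log₂(0.06) = 0.2435
−0.20·log₂(0.20) = 0.4644
−0.41·log₂(0.41) = 0.5274
−0.25·log₂(0.25) = 0.5000
Sum ≈ 2.0268 → 2.027 bits.

2.027 bits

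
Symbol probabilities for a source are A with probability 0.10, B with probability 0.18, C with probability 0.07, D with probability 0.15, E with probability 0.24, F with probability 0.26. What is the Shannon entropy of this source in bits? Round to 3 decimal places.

H = −Σ pᵢ log₂ pᵢ.
−0.10·log₂(0.10) = 0.3322
−0.18·log₂(0.18) = 0.4453
−0.07·log₂(0.07) = 0.2686
−0.15·log₂(0.15) = 0.4105
−0.24·log₂(0.24) = 0.4941
−0.26·log₂(0.26) = 0.5053
Sum ≈ 2.4560 → 2.456 bits.

2.456 bits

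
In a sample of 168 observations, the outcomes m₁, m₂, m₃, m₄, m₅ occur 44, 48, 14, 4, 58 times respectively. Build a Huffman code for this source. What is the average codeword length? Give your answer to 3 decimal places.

Probabilities are the counts divided by 168.
Repeatedly combine the two least-probable nodes; the expected code length is the sum of the merged weights.
merge 1/42 + 1/12 → 3/28
merge 3/28 + 11/42 → 31/84
merge 2/7 + 29/84 → 53/84
merge 31/84 + 53/84 → 1
L = 3/28 + 31/84 + 53/84 + 1 = 59/28 ≈ 2.107 bits/symbol.

2.107 bits/symbol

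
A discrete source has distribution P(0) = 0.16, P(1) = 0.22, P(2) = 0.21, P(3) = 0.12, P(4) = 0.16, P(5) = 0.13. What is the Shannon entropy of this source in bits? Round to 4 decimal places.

H = −Σ pᵢ log₂ pᵢ.
−0.16·log₂(0.16) = 0.4230
−0.22·log₂(0.22) = 0.4806
−0.21·log₂(0.21) = 0.4728
−0.12·log₂(0.12) = 0.3671
−0.16·log₂(0.16) = 0.4230
−0.13·log₂(0.13) = 0.3826
Sum ≈ 2.5491 → 2.5491 bits.

2.5491 bits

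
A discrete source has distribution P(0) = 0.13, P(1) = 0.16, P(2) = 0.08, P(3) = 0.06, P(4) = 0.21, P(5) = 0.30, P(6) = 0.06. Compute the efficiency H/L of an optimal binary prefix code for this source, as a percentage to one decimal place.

98.8%

Entropy H = −Σ p log₂ p ≈ 2.5781 bits.
Huffman merges: 3/50+3/50→3/25; 2/25+3/25→1/5; 13/100+4/25→29/100; 1/5+21/100→41/100; 29/100+3/10→59/100; 41/100+59/100→1. L = 261/100 ≈ 2.6100.
Efficiency = H/L = 2.5781/2.6100 = 98.8%.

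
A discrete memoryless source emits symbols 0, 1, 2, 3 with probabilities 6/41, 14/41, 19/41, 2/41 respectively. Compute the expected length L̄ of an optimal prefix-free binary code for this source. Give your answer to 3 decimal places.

Repeatedly combine the two least-probable nodes; the expected code length is the sum of the merged weights.
merge 2/41 + 6/41 → 8/41
merge 8/41 + 14/41 → 22/41
merge 19/41 + 22/41 → 1
L = 8/41 + 22/41 + 1 = 71/41 ≈ 1.732 bits/symbol.

1.732 bits/symbol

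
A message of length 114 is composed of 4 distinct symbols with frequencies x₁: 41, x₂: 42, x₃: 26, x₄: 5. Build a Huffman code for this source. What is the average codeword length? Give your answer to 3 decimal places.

Probabilities are the counts divided by 114.
Repeatedly combine the two least-probable nodes; the expected code length is the sum of the merged weights.
merge 5/114 + 13/57 → 31/114
merge 31/114 + 41/114 → 12/19
merge 7/19 + 12/19 → 1
L = 31/114 + 12/19 + 1 = 217/114 ≈ 1.904 bits/symbol.

1.904 bits/symbol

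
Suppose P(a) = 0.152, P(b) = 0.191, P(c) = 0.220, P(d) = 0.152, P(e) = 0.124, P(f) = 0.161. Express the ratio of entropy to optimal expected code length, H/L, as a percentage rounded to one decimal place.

98.9%

Entropy H = −Σ p log₂ p ≈ 2.5606 bits.
Huffman merges: 31/250+19/125→69/250; 19/125+161/1000→313/1000; 191/1000+11/50→411/1000; 69/250+313/1000→589/1000; 411/1000+589/1000→1. L = 2589/1000 ≈ 2.5890.
Efficiency = H/L = 2.5606/2.5890 = 98.9%.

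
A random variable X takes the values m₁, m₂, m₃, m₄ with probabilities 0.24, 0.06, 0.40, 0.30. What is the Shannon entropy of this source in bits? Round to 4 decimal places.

1.7875 bits

H = −Σ pᵢ log₂ pᵢ.
−0.24·log₂(0.24) = 0.4941
−0.06·log₂(0.06) = 0.2435
−0.40·log₂(0.40) = 0.5288
−0.30·log₂(0.30) = 0.5211
Sum ≈ 1.7875 → 1.7875 bits.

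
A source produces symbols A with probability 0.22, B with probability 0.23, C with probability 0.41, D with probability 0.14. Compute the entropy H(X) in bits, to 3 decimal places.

1.893 bits

H = −Σ pᵢ log₂ pᵢ.
−0.22·log₂(0.22) = 0.4806
−0.23·log₂(0.23) = 0.4877
−0.41·log₂(0.41) = 0.5274
−0.14·log₂(0.14) = 0.3971
Sum ≈ 1.8927 → 1.893 bits.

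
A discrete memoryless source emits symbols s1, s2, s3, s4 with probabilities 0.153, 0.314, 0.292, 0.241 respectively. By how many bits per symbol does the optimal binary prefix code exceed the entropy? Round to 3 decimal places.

Entropy H = −Σ p log₂ p ≈ 1.9525 bits.
Huffman merges: 153/1000+241/1000→197/500; 73/250+157/500→303/500; 197/500+303/500→1. L = 2 ≈ 2.0000.
L − H = 2.0000 − 1.9525 = 0.048 bits.

0.048 bits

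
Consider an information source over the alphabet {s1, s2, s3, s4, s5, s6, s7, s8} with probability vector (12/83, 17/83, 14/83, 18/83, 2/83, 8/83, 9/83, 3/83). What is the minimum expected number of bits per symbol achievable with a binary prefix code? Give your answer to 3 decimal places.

2.795 bits/symbol

Repeatedly combine the two least-probable nodes; the expected code length is the sum of the merged weights.
merge 2/83 + 3/83 → 5/83
merge 5/83 + 8/83 → 13/83
merge 9/83 + 12/83 → 21/83
merge 13/83 + 14/83 → 27/83
merge 17/83 + 18/83 → 35/83
merge 21/83 + 27/83 → 48/83
merge 35/83 + 48/83 → 1
L = 5/83 + 13/83 + 21/83 + 27/83 + 35/83 + 48/83 + 1 = 232/83 ≈ 2.795 bits/symbol.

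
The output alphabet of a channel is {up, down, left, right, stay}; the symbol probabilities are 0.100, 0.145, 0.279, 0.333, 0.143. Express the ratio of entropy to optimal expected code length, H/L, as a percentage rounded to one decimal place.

97.2%

Entropy H = −Σ p log₂ p ≈ 2.1795 bits.
Huffman merges: 1/10+143/1000→243/1000; 29/200+243/1000→97/250; 279/1000+333/1000→153/250; 97/250+153/250→1. L = 2243/1000 ≈ 2.2430.
Efficiency = H/L = 2.1795/2.2430 = 97.2%.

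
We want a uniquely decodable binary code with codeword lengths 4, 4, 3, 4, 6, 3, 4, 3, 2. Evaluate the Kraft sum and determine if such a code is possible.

With common denominator 2^6 = 64: Σ 2^(−ℓᵢ) = 4/64 + 4/64 + 8/64 + 4/64 + 1/64 + 8/64 + 4/64 + 8/64 + 16/64 = 57/64 = 0.890625.
Kraft's inequality requires Σ ≤ 1; here Σ = 0.890625 ≤ 1, so such a prefix code exists.

0.890625; yes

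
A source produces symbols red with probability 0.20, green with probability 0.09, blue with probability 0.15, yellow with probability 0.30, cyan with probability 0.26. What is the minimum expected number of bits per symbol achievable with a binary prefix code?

Repeatedly combine the two least-probable nodes; the expected code length is the sum of the merged weights.
merge 9/100 + 3/20 → 6/25
merge 1/5 + 6/25 → 11/25
merge 13/50 + 3/10 → 14/25
merge 11/25 + 14/25 → 1
L = 6/25 + 11/25 + 14/25 + 1 = 56/25 = 2.24 bits/symbol.

2.24 bits/symbol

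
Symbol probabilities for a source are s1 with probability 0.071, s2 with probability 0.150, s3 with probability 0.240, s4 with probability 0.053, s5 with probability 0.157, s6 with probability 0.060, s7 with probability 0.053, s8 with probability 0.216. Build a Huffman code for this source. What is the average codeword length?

2.781 bits/symbol

Repeatedly combine the two least-probable nodes; the expected code length is the sum of the merged weights.
merge 53/1000 + 53/1000 → 53/500
merge 3/50 + 71/1000 → 131/1000
merge 53/500 + 131/1000 → 237/1000
merge 3/20 + 157/1000 → 307/1000
merge 27/125 + 237/1000 → 453/1000
merge 6/25 + 307/1000 → 547/1000
merge 453/1000 + 547/1000 → 1
L = 53/500 + 131/1000 + 237/1000 + 307/1000 + 453/1000 + 547/1000 + 1 = 2781/1000 = 2.781 bits/symbol.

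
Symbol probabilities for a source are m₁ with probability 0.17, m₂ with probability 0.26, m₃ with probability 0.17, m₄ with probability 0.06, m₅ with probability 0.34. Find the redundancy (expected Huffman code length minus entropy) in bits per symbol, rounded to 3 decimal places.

0.083 bits

Entropy H = −Σ p log₂ p ≈ 2.1472 bits.
Huffman merges: 3/50+17/100→23/100; 17/100+23/100→2/5; 13/50+17/50→3/5; 2/5+3/5→1. L = 223/100 ≈ 2.2300.
L − H = 2.2300 − 2.1472 = 0.083 bits.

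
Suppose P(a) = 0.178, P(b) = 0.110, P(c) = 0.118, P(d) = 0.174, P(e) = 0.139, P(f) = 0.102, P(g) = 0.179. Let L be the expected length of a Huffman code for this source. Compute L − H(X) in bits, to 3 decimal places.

Entropy H = −Σ p log₂ p ≈ 2.7722 bits.
Huffman merges: 51/500+11/100→53/250; 59/500+139/1000→257/1000; 87/500+89/500→44/125; 179/1000+53/250→391/1000; 257/1000+44/125→609/1000; 391/1000+609/1000→1. L = 2821/1000 ≈ 2.8210.
L − H = 2.8210 − 2.7722 = 0.049 bits.

0.049 bits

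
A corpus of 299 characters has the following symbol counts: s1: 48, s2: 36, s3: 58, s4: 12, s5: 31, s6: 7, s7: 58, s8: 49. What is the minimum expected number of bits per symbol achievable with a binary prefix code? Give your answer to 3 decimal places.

Probabilities are the counts divided by 299.
Repeatedly combine the two least-probable nodes; the expected code length is the sum of the merged weights.
merge 7/299 + 12/299 → 19/299
merge 19/299 + 31/299 → 50/299
merge 36/299 + 48/299 → 84/299
merge 49/299 + 50/299 → 99/299
merge 58/299 + 58/299 → 116/299
merge 84/299 + 99/299 → 183/299
merge 116/299 + 183/299 → 1
L = 19/299 + 50/299 + 84/299 + 99/299 + 116/299 + 183/299 + 1 = 850/299 ≈ 2.843 bits/symbol.

2.843 bits/symbol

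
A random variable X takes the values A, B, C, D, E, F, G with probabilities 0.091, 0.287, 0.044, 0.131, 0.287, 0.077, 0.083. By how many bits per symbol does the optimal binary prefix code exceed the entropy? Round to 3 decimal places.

0.033 bits

Entropy H = −Σ p log₂ p ≈ 2.5137 bits.
Huffman merges: 11/250+77/1000→121/1000; 83/1000+91/1000→87/500; 121/1000+131/1000→63/250; 87/500+63/250→213/500; 287/1000+287/1000→287/500; 213/500+287/500→1. L = 2547/1000 ≈ 2.5470.
L − H = 2.5470 − 2.5137 = 0.033 bits.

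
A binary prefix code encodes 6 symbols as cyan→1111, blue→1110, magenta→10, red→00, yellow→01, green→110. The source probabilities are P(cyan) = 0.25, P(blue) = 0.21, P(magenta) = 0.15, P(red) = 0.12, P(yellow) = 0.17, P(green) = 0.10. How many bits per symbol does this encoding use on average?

3.02 bits/symbol

L̄ = Σ pᵢ·ℓᵢ = 0.25·4 + 0.21·4 + 0.15·2 + 0.12·2 + 0.17·2 + 0.10·3 = 3.02 bits/symbol.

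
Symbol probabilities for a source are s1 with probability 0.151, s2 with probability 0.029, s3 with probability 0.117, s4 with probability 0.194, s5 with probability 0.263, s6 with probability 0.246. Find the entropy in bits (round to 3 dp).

2.386 bits

H = −Σ pᵢ log₂ pᵢ.
−0.151·log₂(0.151) = 0.4118
−0.029·log₂(0.029) = 0.1481
−0.117·log₂(0.117) = 0.3622
−0.194·log₂(0.194) = 0.4590
−0.263·log₂(0.263) = 0.5068
−0.246·log₂(0.246) = 0.4977
Sum ≈ 2.3856 → 2.386 bits.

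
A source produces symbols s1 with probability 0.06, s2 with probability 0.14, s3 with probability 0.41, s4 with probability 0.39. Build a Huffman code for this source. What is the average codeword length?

Repeatedly combine the two least-probable nodes; the expected code length is the sum of the merged weights.
merge 3/50 + 7/50 → 1/5
merge 1/5 + 39/100 → 59/100
merge 41/100 + 59/100 → 1
L = 1/5 + 59/100 + 1 = 179/100 = 1.79 bits/symbol.

1.79 bits/symbol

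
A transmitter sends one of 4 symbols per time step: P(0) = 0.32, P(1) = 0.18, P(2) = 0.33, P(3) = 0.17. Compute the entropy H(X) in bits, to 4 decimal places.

H = −Σ pᵢ log₂ pᵢ.
−0.32·log₂(0.32) = 0.5260
−0.18·log₂(0.18) = 0.4453
−0.33·log₂(0.33) = 0.5278
−0.17·log₂(0.17) = 0.4346
Sum ≈ 1.9338 → 1.9338 bits.

1.9338 bits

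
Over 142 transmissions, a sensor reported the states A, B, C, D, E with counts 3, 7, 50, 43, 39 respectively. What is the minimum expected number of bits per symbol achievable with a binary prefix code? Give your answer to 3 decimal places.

2.063 bits/symbol

Probabilities are the counts divided by 142.
Repeatedly combine the two least-probable nodes; the expected code length is the sum of the merged weights.
merge 3/142 + 7/142 → 5/71
merge 5/71 + 39/142 → 49/142
merge 43/142 + 49/142 → 46/71
merge 25/71 + 46/71 → 1
L = 5/71 + 49/142 + 46/71 + 1 = 293/142 ≈ 2.063 bits/symbol.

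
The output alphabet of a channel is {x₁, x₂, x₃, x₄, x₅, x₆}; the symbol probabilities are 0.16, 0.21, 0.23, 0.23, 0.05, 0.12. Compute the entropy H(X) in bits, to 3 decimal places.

H = −Σ pᵢ log₂ pᵢ.
−0.16·log₂(0.16) = 0.4230
−0.21·log₂(0.21) = 0.4728
−0.23·log₂(0.23) = 0.4877
−0.23·log₂(0.23) = 0.4877
−0.05·log₂(0.05) = 0.2161
−0.12·log₂(0.12) = 0.3671
Sum ≈ 2.4543 → 2.454 bits.

2.454 bits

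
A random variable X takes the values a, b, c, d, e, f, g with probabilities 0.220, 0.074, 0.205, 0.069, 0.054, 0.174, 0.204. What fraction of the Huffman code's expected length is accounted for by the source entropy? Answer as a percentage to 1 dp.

Entropy H = −Σ p log₂ p ≈ 2.6276 bits.
Huffman merges: 27/500+69/1000→123/1000; 37/500+123/1000→197/1000; 87/500+197/1000→371/1000; 51/250+41/200→409/1000; 11/50+371/1000→591/1000; 409/1000+591/1000→1. L = 2691/1000 ≈ 2.6910.
Efficiency = H/L = 2.6276/2.6910 = 97.6%.

97.6%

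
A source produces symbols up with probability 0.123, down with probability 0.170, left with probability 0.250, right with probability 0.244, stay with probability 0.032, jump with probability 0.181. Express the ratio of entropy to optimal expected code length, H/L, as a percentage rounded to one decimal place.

Entropy H = −Σ p log₂ p ≈ 2.4082 bits.
Huffman merges: 4/125+123/1000→31/200; 31/200+17/100→13/40; 181/1000+61/250→17/40; 1/4+13/40→23/40; 17/40+23/40→1. L = 62/25 ≈ 2.4800.
Efficiency = H/L = 2.4082/2.4800 = 97.1%.

97.1%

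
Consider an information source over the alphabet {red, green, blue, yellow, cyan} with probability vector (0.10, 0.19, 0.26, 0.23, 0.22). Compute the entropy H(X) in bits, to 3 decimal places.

2.261 bits

H = −Σ pᵢ log₂ pᵢ.
−0.10·log₂(0.10) = 0.3322
−0.19·log₂(0.19) = 0.4552
−0.26·log₂(0.26) = 0.5053
−0.23·log₂(0.23) = 0.4877
−0.22·log₂(0.22) = 0.4806
Sum ≈ 2.2609 → 2.261 bits.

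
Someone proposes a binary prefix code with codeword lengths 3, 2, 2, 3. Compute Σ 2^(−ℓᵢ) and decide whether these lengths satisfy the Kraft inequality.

With common denominator 2^3 = 8: Σ 2^(−ℓᵢ) = 1/8 + 2/8 + 2/8 + 1/8 = 6/8 = 0.75.
Kraft's inequality requires Σ ≤ 1; here Σ = 0.75 ≤ 1, so such a prefix code exists.

0.75; yes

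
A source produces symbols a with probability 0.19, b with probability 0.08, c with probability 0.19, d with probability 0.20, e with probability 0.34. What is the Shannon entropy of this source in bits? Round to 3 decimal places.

2.196 bits

H = −Σ pᵢ log₂ pᵢ.
−0.19·log₂(0.19) = 0.4552
−0.08·log₂(0.08) = 0.2915
−0.19·log₂(0.19) = 0.4552
−0.20·log₂(0.20) = 0.4644
−0.34·log₂(0.34) = 0.5292
Sum ≈ 2.1955 → 2.196 bits.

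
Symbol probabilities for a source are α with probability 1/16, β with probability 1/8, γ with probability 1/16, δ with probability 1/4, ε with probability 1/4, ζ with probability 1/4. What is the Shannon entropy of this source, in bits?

2.375 bits

Each probability is a power of 1/2, so log₂(1/p) is an integer.
H = Σ p·log₂(1/p) = 1/16·4 + 1/8·3 + 1/16·4 + 1/4·2 + 1/4·2 + 1/4·2 = 2.375 bits.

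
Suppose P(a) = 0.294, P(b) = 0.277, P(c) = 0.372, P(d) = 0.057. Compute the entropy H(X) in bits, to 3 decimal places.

1.799 bits

H = −Σ pᵢ log₂ pᵢ.
−0.294·log₂(0.294) = 0.5192
−0.277·log₂(0.277) = 0.5130
−0.372·log₂(0.372) = 0.5307
−0.057·log₂(0.057) = 0.2356
Sum ≈ 1.7985 → 1.799 bits.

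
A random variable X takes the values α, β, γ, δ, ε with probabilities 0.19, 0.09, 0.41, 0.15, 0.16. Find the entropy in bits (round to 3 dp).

2.129 bits

H = −Σ pᵢ log₂ pᵢ.
−0.19·log₂(0.19) = 0.4552
−0.09·log₂(0.09) = 0.3127
−0.41·log₂(0.41) = 0.5274
−0.15·log₂(0.15) = 0.4105
−0.16·log₂(0.16) = 0.4230
Sum ≈ 2.1288 → 2.129 bits.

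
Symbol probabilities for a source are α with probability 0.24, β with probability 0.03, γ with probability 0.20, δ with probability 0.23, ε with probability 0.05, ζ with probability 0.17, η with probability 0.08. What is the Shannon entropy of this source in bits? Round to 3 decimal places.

H = −Σ pᵢ log₂ pᵢ.
−0.24·log₂(0.24) = 0.4941
−0.03·log₂(0.03) = 0.1518
−0.20·log₂(0.20) = 0.4644
−0.23·log₂(0.23) = 0.4877
−0.05·log₂(0.05) = 0.2161
−0.17·log₂(0.17) = 0.4346
−0.08·log₂(0.08) = 0.2915
Sum ≈ 2.5401 → 2.540 bits.

2.540 bits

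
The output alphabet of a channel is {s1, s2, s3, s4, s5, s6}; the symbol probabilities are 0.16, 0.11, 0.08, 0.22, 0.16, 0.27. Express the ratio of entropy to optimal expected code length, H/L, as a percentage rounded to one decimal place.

98.7%

Entropy H = −Σ p log₂ p ≈ 2.4784 bits.
Huffman merges: 2/25+11/100→19/100; 4/25+4/25→8/25; 19/100+11/50→41/100; 27/100+8/25→59/100; 41/100+59/100→1. L = 251/100 ≈ 2.5100.
Efficiency = H/L = 2.4784/2.5100 = 98.7%.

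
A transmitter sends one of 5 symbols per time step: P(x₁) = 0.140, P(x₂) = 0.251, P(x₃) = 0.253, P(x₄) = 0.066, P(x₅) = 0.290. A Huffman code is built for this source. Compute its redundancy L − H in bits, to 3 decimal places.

Entropy H = −Σ p log₂ p ≈ 2.1760 bits.
Huffman merges: 33/500+7/50→103/500; 103/500+251/1000→457/1000; 253/1000+29/100→543/1000; 457/1000+543/1000→1. L = 1103/500 ≈ 2.2060.
L − H = 2.2060 − 2.1760 = 0.030 bits.

0.030 bits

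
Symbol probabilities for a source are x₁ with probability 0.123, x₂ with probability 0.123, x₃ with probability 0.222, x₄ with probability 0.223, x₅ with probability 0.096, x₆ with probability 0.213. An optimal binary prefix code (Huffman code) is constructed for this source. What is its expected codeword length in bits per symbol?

Repeatedly combine the two least-probable nodes; the expected code length is the sum of the merged weights.
merge 12/125 + 123/1000 → 219/1000
merge 123/1000 + 213/1000 → 42/125
merge 219/1000 + 111/500 → 441/1000
merge 223/1000 + 42/125 → 559/1000
merge 441/1000 + 559/1000 → 1
L = 219/1000 + 42/125 + 441/1000 + 559/1000 + 1 = 511/200 = 2.555 bits/symbol.

2.555 bits/symbol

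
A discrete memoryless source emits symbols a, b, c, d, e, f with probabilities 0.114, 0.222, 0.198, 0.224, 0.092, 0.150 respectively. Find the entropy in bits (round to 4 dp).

H = −Σ pᵢ log₂ pᵢ.
−0.114·log₂(0.114) = 0.3571
−0.222·log₂(0.222) = 0.4820
−0.198·log₂(0.198) = 0.4626
−0.224·log₂(0.224) = 0.4835
−0.092·log₂(0.092) = 0.3167
−0.150·log₂(0.150) = 0.4105
Sum ≈ 2.5125 → 2.5125 bits.

2.5125 bits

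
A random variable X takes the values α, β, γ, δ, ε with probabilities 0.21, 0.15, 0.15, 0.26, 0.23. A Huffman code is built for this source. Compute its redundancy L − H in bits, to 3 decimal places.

0.013 bits

Entropy H = −Σ p log₂ p ≈ 2.2869 bits.
Huffman merges: 3/20+3/20→3/10; 21/100+23/100→11/25; 13/50+3/10→14/25; 11/25+14/25→1. L = 23/10 ≈ 2.3000.
L − H = 2.3000 − 2.2869 = 0.013 bits.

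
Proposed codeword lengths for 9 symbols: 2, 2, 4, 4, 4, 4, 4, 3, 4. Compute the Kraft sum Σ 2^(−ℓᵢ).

With common denominator 2^4 = 16: Σ 2^(−ℓᵢ) = 4/16 + 4/16 + 1/16 + 1/16 + 1/16 + 1/16 + 1/16 + 2/16 + 1/16 = 16/16 = 1.

1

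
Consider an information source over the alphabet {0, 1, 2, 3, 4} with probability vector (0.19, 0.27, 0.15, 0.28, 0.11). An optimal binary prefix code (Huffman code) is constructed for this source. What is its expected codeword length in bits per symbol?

Repeatedly combine the two least-probable nodes; the expected code length is the sum of the merged weights.
merge 11/100 + 3/20 → 13/50
merge 19/100 + 13/50 → 9/20
merge 27/100 + 7/25 → 11/20
merge 9/20 + 11/20 → 1
L = 13/50 + 9/20 + 11/20 + 1 = 113/50 = 2.26 bits/symbol.

2.26 bits/symbol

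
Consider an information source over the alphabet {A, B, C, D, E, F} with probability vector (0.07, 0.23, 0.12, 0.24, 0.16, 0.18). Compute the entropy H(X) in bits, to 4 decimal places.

H = −Σ pᵢ log₂ pᵢ.
−0.07·log₂(0.07) = 0.2686
−0.23·log₂(0.23) = 0.4877
−0.12·log₂(0.12) = 0.3671
−0.24·log₂(0.24) = 0.4941
−0.16·log₂(0.16) = 0.4230
−0.18·log₂(0.18) = 0.4453
Sum ≈ 2.4857 → 2.4857 bits.

2.4857 bits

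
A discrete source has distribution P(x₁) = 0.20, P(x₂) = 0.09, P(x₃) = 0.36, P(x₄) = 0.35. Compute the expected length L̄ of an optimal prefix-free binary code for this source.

1.93 bits/symbol

Repeatedly combine the two least-probable nodes; the expected code length is the sum of the merged weights.
merge 9/100 + 1/5 → 29/100
merge 29/100 + 7/20 → 16/25
merge 9/25 + 16/25 → 1
L = 29/100 + 16/25 + 1 = 193/100 = 1.93 bits/symbol.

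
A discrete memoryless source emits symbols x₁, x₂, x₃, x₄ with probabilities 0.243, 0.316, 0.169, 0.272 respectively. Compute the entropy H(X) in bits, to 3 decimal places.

1.966 bits

H = −Σ pᵢ log₂ pᵢ.
−0.243·log₂(0.243) = 0.4960
−0.316·log₂(0.316) = 0.5252
−0.169·log₂(0.169) = 0.4335
−0.272·log₂(0.272) = 0.5109
Sum ≈ 1.9655 → 1.966 bits.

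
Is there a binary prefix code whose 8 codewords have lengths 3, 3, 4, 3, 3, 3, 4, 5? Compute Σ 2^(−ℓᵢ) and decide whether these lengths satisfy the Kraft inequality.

With common denominator 2^5 = 32: Σ 2^(−ℓᵢ) = 4/32 + 4/32 + 2/32 + 4/32 + 4/32 + 4/32 + 2/32 + 1/32 = 25/32 = 0.78125.
Kraft's inequality requires Σ ≤ 1; here Σ = 0.78125 ≤ 1, so such a prefix code exists.

0.78125; yes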